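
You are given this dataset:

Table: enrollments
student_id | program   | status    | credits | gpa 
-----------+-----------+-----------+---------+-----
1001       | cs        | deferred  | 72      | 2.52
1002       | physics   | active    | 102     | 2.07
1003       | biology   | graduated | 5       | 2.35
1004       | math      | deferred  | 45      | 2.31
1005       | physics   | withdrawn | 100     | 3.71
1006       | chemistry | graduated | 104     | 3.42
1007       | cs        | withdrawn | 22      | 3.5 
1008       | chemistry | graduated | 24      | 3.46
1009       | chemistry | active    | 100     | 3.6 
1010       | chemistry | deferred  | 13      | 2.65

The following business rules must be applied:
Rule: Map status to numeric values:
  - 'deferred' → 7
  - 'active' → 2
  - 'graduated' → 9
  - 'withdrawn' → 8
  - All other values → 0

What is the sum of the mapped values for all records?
68

Step 1: Apply mapping to each record
Step 2: Count by status:
  'deferred': 3 records × 7 = 21
  'active': 2 records × 2 = 4
  'graduated': 3 records × 9 = 27
  'withdrawn': 2 records × 8 = 16
Step 3: Sum all mapped values = 68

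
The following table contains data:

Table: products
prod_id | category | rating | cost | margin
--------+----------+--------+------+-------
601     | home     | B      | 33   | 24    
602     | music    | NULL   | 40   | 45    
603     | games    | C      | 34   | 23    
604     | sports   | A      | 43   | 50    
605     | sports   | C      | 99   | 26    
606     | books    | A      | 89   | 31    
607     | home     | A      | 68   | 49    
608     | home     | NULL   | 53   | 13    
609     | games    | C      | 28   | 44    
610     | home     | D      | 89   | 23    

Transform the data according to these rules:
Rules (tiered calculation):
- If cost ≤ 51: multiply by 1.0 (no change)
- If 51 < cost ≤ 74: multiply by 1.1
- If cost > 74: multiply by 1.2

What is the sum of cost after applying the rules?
643.5

Step 1: Tier 1 (cost ≤ 51): 5 records, sum = 178 × 1.0 = 178.0
Step 2: Tier 2 (51 < cost ≤ 74): 2 records, sum = 121 × 1.1 = 133.1
Step 3: Tier 3 (cost > 74): 3 records, sum = 277 × 1.2 = 332.4
Step 4: Final sum = 178.0 + 133.1 + 332.4 = 643.5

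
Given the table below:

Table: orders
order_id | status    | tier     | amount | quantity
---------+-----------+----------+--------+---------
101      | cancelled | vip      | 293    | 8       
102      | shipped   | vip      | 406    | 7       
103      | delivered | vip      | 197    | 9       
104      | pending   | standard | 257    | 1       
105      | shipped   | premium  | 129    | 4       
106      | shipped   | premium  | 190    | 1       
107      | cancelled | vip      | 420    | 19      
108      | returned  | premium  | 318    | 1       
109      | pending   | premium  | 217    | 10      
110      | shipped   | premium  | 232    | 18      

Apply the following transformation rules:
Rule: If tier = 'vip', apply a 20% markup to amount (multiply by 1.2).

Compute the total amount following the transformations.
2922.2

Step 1: Records with tier = 'vip' have total amount = 1316
Step 2: Apply multiplier: 1316 × 1.2 = 1579.2
Step 3: Other records total: 1343
Step 4: Final sum = 1579.2 + 1343 = 2922.2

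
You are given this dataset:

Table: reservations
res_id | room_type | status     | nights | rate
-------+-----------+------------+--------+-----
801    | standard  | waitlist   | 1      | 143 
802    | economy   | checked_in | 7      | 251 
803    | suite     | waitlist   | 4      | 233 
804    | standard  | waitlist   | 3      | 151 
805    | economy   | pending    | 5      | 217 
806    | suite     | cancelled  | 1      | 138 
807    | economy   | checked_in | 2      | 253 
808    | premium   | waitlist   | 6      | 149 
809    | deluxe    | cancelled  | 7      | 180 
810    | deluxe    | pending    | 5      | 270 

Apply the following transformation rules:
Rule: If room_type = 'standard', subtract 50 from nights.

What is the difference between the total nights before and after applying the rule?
100

Step 1: Original sum of nights = 41
Step 2: 2 records have room_type = 'standard'
Step 3: Each affected record changes by -50
Step 4: Total change = 2 × -50 = -100
Step 5: New sum = 41 + -100 = -59
Step 6: Difference = |-59 - 41| = 100
        (Sum decreased by 100)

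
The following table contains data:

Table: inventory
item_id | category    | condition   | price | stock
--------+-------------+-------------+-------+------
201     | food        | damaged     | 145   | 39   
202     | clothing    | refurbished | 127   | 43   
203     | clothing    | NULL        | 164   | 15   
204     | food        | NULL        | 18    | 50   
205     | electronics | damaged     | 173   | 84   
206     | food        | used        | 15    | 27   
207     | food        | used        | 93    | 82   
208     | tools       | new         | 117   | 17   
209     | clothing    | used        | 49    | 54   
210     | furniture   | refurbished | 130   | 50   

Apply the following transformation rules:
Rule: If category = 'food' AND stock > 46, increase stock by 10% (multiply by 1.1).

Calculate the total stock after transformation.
474.2

Step 1: Find records where category = 'food' AND stock > 46
Step 2: 2 records match, summing to 132
Step 3: After multiplier: 132 × 1.1 = 145.2
Step 4: Unaffected records sum: 329
Step 5: Final sum = 145.2 + 329 = 474.2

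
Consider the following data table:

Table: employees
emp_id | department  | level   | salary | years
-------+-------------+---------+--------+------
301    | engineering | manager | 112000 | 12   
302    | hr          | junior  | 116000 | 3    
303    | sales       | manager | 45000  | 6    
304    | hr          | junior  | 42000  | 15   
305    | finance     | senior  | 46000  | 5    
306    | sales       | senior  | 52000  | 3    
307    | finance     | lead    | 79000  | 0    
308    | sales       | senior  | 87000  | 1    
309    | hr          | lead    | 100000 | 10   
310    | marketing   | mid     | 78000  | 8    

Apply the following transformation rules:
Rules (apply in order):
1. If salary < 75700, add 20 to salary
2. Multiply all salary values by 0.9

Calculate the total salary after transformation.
681372.0

Step 1: Apply Rule 1 - Add 20 to records with salary < 75700
  - 4 records affected: 185000 + (4 × 20) = 185080
  - Unaffected records: 572000
  - Sum after Rule 1: 757080
Step 2: Apply Rule 2 - Multiply all by 0.9
  - 757080 × 0.9 = 681372.0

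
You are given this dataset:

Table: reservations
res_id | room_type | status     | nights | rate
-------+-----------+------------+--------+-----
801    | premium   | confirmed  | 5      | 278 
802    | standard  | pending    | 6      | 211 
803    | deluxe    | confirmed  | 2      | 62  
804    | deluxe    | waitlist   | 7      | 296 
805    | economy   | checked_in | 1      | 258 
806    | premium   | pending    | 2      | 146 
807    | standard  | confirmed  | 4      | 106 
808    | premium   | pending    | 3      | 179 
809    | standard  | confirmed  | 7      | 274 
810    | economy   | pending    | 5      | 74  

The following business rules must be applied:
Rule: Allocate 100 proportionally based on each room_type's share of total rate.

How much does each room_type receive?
deluxe: 19.0, economy: 17.62, premium: 32.01, standard: 31.37

Step 1: Calculate total rate = 1884
Step 2: Calculate each room_type's proportion:
  deluxe: 358/1884 = 19.00% → 19.0
  economy: 332/1884 = 17.62% → 17.62
  premium: 603/1884 = 32.01% → 32.01
  standard: 591/1884 = 31.37% → 31.37
Step 3: Verify: sum of allocations ≈ 100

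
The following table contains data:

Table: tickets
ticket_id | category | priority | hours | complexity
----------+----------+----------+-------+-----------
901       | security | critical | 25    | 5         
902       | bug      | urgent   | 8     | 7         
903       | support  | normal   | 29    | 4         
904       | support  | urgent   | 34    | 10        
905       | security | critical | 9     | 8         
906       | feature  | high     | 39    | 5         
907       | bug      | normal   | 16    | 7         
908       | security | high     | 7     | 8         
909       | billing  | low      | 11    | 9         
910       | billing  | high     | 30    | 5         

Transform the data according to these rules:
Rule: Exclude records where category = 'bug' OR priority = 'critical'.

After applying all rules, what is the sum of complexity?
41

Step 1: Find records where category = 'bug' OR priority = 'critical'
Step 2: 4 records match, summing to 27
Step 3: Original sum: 68
Step 4: Remaining sum = 68 - 27 = 41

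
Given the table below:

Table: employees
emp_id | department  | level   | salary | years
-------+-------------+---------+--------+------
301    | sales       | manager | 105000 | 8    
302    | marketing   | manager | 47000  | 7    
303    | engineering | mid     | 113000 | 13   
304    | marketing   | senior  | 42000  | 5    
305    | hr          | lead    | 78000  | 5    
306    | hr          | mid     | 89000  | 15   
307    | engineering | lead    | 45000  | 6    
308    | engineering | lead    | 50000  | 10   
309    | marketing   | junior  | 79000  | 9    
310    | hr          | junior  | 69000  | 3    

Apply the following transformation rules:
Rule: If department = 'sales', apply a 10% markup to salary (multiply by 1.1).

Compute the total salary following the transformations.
727500.0

Step 1: Records with department = 'sales' have total salary = 105000
Step 2: Apply multiplier: 105000 × 1.1 = 115500.0
Step 3: Other records total: 612000
Step 4: Final sum = 115500.0 + 612000 = 727500.0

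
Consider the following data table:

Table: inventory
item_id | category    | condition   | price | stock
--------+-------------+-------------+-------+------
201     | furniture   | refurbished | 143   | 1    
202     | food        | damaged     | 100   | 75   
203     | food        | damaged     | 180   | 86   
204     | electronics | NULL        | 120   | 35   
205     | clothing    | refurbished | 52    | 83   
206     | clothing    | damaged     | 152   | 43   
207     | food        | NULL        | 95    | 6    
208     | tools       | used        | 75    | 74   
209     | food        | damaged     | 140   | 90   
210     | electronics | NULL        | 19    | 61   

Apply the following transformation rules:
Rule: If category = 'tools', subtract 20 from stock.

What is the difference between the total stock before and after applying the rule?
20

Step 1: Original sum of stock = 554
Step 2: 1 records have category = 'tools'
Step 3: Each affected record changes by -20
Step 4: Total change = 1 × -20 = -20
Step 5: New sum = 554 + -20 = 534
Step 6: Difference = |534 - 554| = 20
        (Sum decreased by 20)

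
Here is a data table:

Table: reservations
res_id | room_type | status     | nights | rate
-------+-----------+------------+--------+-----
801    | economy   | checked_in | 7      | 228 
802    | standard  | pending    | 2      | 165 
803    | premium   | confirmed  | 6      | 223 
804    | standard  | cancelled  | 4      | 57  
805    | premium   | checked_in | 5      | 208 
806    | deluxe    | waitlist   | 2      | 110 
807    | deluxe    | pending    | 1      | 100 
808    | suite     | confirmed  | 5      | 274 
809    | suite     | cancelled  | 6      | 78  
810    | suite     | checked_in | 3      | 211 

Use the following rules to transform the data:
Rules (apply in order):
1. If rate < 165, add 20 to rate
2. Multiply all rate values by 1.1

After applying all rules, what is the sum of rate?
1907.4

Step 1: Apply Rule 1 - Add 20 to records with rate < 165
  - 4 records affected: 345 + (4 × 20) = 425
  - Unaffected records: 1309
  - Sum after Rule 1: 1734
Step 2: Apply Rule 2 - Multiply all by 1.1
  - 1734 × 1.1 = 1907.4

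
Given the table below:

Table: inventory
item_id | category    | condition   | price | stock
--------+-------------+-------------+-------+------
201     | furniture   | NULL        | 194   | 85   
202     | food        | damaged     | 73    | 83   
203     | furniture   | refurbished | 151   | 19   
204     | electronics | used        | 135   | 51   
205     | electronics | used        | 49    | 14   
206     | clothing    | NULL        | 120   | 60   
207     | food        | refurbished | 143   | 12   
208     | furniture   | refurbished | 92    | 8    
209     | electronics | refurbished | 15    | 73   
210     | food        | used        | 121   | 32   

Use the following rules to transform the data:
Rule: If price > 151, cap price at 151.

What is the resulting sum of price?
1050

Step 1: 1 records have price > 151
Step 2: These records originally summed to 194
Step 3: After capping: 1 × 151 = 151
Step 4: Unaffected records sum: 899
Step 5: Final sum = 151 + 899 = 1050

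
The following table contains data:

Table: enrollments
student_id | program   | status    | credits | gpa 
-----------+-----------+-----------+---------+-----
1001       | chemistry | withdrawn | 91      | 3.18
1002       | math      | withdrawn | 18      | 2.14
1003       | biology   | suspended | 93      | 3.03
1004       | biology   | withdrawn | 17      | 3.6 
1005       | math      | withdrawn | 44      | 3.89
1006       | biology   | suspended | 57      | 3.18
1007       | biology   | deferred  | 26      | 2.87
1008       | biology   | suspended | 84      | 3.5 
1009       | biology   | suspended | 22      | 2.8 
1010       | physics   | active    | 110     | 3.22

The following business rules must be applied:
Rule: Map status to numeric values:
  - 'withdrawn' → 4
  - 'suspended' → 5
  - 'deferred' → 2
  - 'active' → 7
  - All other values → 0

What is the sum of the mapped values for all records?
45

Step 1: Apply mapping to each record
Step 2: Count by status:
  'withdrawn': 4 records × 4 = 16
  'suspended': 4 records × 5 = 20
  'deferred': 1 records × 2 = 2
  'active': 1 records × 7 = 7
Step 3: Sum all mapped values = 45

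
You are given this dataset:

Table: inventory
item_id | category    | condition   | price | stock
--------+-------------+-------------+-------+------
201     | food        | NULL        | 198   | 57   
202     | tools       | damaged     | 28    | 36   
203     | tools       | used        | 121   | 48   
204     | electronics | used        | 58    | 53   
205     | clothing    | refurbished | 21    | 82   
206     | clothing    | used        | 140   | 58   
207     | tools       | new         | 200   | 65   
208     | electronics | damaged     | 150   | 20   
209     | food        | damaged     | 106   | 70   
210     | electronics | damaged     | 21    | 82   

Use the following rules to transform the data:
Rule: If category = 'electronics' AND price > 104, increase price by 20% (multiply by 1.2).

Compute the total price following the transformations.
1073.0

Step 1: Find records where category = 'electronics' AND price > 104
Step 2: 1 records match, summing to 150
Step 3: After multiplier: 150 × 1.2 = 180.0
Step 4: Unaffected records sum: 893
Step 5: Final sum = 180.0 + 893 = 1073.0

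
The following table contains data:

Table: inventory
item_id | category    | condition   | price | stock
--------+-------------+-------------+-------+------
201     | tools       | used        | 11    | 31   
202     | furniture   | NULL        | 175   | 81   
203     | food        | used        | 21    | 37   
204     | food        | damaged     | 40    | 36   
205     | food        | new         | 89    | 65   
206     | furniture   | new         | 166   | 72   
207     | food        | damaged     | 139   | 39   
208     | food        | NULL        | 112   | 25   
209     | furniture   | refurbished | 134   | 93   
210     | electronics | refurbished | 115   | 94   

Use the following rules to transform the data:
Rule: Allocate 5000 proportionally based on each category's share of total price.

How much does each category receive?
electronics: 573.85, food: 2001.0, furniture: 2370.26, tools: 54.89

Step 1: Calculate total price = 1002
Step 2: Calculate each category's proportion:
  electronics: 115/1002 = 11.48% → 573.85
  food: 401/1002 = 40.02% → 2001.0
  furniture: 475/1002 = 47.41% → 2370.26
  tools: 11/1002 = 1.10% → 54.89
Step 3: Verify: sum of allocations ≈ 5000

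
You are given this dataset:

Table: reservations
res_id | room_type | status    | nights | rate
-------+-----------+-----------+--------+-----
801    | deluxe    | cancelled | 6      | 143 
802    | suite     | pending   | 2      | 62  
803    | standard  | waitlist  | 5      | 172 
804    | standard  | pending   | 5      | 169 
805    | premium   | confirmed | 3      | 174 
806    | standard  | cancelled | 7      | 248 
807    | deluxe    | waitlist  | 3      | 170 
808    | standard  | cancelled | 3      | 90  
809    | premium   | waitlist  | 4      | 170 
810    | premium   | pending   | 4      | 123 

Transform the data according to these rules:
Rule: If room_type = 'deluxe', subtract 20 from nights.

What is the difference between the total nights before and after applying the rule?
40

Step 1: Original sum of nights = 42
Step 2: 2 records have room_type = 'deluxe'
Step 3: Each affected record changes by -20
Step 4: Total change = 2 × -20 = -40
Step 5: New sum = 42 + -40 = 2
Step 6: Difference = |2 - 42| = 40
        (Sum decreased by 40)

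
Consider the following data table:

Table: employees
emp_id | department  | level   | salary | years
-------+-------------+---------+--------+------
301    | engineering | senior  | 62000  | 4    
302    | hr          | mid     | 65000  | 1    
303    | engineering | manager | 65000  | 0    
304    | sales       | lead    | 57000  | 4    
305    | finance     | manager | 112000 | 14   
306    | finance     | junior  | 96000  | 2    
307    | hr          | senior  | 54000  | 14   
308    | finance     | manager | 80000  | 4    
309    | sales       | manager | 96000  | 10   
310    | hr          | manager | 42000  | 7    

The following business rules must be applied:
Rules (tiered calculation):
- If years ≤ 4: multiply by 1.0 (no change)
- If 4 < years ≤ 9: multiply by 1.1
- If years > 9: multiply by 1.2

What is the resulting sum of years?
68.3

Step 1: Tier 1 (years ≤ 4): 6 records, sum = 15 × 1.0 = 15.0
Step 2: Tier 2 (4 < years ≤ 9): 1 records, sum = 7 × 1.1 = 7.7
Step 3: Tier 3 (years > 9): 3 records, sum = 38 × 1.2 = 45.6
Step 4: Final sum = 15.0 + 7.7 + 45.6 = 68.3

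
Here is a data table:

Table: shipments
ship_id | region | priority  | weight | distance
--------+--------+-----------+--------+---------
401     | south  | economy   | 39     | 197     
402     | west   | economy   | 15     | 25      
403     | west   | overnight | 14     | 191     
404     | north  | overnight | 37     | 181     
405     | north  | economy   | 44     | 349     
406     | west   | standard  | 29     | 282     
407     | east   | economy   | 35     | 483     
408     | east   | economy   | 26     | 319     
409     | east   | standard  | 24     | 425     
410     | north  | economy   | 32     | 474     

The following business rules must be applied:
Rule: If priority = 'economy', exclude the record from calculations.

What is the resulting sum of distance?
1079

Step 1: Identify records where priority = 'economy'
Step 2: The excluded records sum to 1847
Step 3: Original total distance = 2926
Step 4: Remaining total = 2926 - 1847 = 1079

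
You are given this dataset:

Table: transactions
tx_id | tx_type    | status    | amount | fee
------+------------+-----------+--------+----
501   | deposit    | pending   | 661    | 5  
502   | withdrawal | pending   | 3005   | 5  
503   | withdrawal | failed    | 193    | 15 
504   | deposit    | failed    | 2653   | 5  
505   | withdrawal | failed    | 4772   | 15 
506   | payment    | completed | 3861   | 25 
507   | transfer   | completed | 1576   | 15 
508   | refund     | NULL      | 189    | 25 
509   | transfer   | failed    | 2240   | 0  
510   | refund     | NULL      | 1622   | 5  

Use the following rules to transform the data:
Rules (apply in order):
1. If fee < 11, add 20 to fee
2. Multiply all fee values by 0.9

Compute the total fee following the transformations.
193.5

Step 1: Apply Rule 1 - Add 20 to records with fee < 11
  - 5 records affected: 20 + (5 × 20) = 120
  - Unaffected records: 95
  - Sum after Rule 1: 215
Step 2: Apply Rule 2 - Multiply all by 0.9
  - 215 × 0.9 = 193.5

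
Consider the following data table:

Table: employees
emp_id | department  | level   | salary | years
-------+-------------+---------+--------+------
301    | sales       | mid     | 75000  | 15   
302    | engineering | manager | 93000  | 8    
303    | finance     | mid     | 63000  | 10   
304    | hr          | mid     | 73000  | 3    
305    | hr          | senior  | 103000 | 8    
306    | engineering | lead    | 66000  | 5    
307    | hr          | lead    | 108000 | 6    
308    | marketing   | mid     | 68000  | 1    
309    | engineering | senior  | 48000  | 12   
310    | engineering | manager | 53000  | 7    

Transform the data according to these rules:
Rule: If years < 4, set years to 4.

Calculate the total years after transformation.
79

Step 1: 2 records have years < 4
Step 2: These records originally summed to 4
Step 3: After setting to minimum: 2 × 4 = 8
Step 4: Unaffected records sum: 71
Step 5: Final sum = 8 + 71 = 79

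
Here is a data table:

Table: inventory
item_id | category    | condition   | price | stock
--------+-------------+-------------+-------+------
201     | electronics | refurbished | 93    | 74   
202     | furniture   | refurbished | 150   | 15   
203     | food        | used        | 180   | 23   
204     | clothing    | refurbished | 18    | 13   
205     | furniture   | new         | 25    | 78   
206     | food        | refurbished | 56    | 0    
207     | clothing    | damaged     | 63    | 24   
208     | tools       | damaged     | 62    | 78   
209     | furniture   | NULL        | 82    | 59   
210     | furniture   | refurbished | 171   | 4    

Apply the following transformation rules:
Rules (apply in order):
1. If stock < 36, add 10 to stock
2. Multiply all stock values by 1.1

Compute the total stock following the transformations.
470.8

Step 1: Apply Rule 1 - Add 10 to records with stock < 36
  - 6 records affected: 79 + (6 × 10) = 139
  - Unaffected records: 289
  - Sum after Rule 1: 428
Step 2: Apply Rule 2 - Multiply all by 1.1
  - 428 × 1.1 = 470.8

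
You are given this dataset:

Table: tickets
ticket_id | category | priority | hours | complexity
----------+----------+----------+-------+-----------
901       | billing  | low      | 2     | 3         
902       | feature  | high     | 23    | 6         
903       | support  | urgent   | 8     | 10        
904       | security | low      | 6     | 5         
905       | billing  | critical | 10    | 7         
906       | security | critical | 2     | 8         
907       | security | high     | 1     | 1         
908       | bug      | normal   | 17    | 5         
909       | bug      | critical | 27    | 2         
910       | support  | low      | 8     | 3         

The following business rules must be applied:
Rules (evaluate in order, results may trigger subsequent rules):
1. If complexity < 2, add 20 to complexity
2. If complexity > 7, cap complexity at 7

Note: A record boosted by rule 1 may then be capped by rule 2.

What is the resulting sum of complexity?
52

Step 1: Apply rule 1 to records with complexity < 2
  - 1 records get bonus of 20
  - Of these, 1 records then exceed 7 and get capped
Step 2: Apply rule 2 to records with complexity > 7
  - 2 records (original) are capped
Step 3: Calculate final sum = 52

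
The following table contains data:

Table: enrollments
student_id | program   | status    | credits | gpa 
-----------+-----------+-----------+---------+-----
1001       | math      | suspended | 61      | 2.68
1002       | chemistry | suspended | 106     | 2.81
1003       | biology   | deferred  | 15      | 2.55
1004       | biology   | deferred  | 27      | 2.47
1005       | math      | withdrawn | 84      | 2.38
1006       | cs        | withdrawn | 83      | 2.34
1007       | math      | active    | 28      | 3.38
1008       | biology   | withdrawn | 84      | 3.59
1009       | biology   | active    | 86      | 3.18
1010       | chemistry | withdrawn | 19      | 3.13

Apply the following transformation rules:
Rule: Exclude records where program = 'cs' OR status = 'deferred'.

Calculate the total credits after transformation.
468

Step 1: Find records where program = 'cs' OR status = 'deferred'
Step 2: 3 records match, summing to 125
Step 3: Original sum: 593
Step 4: Remaining sum = 593 - 125 = 468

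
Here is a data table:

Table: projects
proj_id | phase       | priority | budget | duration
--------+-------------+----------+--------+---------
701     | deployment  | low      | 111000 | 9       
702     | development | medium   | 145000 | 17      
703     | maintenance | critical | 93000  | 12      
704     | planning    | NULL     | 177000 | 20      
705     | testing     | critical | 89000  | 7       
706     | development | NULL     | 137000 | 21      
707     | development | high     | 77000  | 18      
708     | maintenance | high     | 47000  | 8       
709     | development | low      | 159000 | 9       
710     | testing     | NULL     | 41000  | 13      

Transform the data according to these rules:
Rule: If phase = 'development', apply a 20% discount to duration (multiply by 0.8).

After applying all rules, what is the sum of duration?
121.0

Step 1: Records with phase = 'development' have total duration = 65
Step 2: Apply multiplier: 65 × 0.8 = 52.0
Step 3: Other records total: 69
Step 4: Final sum = 52.0 + 69 = 121.0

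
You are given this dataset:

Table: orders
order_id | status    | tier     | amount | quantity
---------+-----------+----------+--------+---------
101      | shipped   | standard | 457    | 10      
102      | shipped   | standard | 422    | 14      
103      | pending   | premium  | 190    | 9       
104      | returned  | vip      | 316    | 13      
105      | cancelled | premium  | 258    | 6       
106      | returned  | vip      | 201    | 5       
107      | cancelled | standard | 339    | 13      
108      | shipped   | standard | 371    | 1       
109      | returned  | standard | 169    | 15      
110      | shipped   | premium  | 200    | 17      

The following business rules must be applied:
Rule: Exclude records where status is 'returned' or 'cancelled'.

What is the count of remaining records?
5

Step 1: Count records to exclude
  - 3 (returned) + 2 (cancelled) = 5 records
Step 2: Total records: 10
Step 3: Remaining = 10 - 5 = 5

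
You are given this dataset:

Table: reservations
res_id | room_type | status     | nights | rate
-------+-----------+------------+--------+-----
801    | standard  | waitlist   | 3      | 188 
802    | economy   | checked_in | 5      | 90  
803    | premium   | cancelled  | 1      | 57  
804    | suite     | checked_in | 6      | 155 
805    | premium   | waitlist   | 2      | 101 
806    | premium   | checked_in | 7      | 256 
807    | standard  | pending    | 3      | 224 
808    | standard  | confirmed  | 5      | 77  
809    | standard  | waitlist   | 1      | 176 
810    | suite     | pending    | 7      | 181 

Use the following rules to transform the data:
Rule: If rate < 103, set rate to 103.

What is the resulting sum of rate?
1592

Step 1: 4 records have rate < 103
Step 2: These records originally summed to 325
Step 3: After setting to minimum: 4 × 103 = 412
Step 4: Unaffected records sum: 1180
Step 5: Final sum = 412 + 1180 = 1592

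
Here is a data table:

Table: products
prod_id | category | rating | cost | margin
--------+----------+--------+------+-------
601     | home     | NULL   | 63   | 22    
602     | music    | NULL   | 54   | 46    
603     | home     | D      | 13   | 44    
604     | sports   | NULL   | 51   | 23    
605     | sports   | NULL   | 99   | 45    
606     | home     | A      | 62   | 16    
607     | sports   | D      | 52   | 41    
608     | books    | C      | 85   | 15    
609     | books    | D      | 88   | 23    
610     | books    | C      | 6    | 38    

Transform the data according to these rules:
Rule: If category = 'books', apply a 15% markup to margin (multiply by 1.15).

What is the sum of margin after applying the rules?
324.4

Step 1: Records with category = 'books' have total margin = 76
Step 2: Apply multiplier: 76 × 1.15 = 87.4
Step 3: Other records total: 237
Step 4: Final sum = 87.4 + 237 = 324.4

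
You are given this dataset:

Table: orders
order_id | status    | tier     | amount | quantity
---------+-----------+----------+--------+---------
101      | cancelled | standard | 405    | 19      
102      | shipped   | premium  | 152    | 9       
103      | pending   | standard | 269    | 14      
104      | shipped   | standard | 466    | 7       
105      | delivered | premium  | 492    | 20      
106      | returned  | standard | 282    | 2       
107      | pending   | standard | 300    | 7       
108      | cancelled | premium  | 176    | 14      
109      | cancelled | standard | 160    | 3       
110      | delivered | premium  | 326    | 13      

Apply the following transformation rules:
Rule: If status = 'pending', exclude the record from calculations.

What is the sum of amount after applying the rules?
2459

Step 1: Identify records where status = 'pending'
Step 2: The excluded records sum to 569
Step 3: Original total amount = 3028
Step 4: Remaining total = 3028 - 569 = 2459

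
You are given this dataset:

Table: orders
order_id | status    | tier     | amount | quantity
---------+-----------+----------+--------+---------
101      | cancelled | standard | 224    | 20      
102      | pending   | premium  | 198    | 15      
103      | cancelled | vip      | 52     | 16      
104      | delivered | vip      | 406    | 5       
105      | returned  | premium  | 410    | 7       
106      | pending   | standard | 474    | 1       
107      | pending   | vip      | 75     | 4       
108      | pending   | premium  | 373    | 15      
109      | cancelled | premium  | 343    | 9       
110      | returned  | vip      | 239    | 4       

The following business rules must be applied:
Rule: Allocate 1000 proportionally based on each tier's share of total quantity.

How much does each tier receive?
premium: 479.17, standard: 218.75, vip: 302.08

Step 1: Calculate total quantity = 96
Step 2: Calculate each tier's proportion:
  premium: 46/96 = 47.92% → 479.17
  standard: 21/96 = 21.88% → 218.75
  vip: 29/96 = 30.21% → 302.08
Step 3: Verify: sum of allocations ≈ 1000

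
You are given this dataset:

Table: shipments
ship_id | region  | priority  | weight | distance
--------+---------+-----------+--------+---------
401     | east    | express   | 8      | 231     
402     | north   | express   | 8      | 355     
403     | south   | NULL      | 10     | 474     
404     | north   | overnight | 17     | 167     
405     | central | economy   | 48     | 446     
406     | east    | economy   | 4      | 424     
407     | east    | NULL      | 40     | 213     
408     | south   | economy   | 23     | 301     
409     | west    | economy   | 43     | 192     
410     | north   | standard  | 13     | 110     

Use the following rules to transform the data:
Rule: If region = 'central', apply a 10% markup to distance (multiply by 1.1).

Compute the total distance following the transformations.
2957.6

Step 1: Records with region = 'central' have total distance = 446
Step 2: Apply multiplier: 446 × 1.1 = 490.6
Step 3: Other records total: 2467
Step 4: Final sum = 490.6 + 2467 = 2957.6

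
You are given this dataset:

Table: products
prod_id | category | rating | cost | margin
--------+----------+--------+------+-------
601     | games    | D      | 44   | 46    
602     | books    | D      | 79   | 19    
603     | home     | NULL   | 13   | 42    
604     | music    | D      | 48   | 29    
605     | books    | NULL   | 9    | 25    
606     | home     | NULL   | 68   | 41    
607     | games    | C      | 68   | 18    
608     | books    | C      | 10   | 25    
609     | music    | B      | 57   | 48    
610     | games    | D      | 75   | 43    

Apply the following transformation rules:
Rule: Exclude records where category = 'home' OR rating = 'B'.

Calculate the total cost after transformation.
333

Step 1: Find records where category = 'home' OR rating = 'B'
Step 2: 3 records match, summing to 138
Step 3: Original sum: 471
Step 4: Remaining sum = 471 - 138 = 333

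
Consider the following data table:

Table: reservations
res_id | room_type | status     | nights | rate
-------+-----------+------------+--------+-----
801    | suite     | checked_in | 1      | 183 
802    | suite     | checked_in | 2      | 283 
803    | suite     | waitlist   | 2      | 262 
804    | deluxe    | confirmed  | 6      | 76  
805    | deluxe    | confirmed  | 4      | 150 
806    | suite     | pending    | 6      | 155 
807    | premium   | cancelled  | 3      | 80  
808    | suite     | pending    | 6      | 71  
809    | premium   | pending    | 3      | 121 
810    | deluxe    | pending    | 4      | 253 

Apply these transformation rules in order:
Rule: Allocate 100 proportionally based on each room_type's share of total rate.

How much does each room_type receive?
deluxe: 29.31, premium: 12.3, suite: 58.38

Step 1: Calculate total rate = 1634
Step 2: Calculate each room_type's proportion:
  deluxe: 479/1634 = 29.31% → 29.31
  premium: 201/1634 = 12.30% → 12.3
  suite: 954/1634 = 58.38% → 58.38
Step 3: Verify: sum of allocations ≈ 100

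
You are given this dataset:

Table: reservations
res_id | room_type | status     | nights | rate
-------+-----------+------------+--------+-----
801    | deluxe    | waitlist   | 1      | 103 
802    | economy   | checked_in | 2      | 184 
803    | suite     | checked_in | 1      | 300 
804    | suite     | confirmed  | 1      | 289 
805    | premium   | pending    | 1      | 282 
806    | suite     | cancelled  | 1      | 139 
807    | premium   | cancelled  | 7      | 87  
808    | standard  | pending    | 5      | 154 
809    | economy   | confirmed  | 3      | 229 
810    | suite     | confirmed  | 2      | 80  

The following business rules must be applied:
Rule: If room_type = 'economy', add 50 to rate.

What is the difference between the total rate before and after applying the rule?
100

Step 1: Original sum of rate = 1847
Step 2: 2 records have room_type = 'economy'
Step 3: Each affected record changes by 50
Step 4: Total change = 2 × 50 = 100
Step 5: New sum = 1847 + 100 = 1947
Step 6: Difference = |1947 - 1847| = 100
        (Sum increased by 100)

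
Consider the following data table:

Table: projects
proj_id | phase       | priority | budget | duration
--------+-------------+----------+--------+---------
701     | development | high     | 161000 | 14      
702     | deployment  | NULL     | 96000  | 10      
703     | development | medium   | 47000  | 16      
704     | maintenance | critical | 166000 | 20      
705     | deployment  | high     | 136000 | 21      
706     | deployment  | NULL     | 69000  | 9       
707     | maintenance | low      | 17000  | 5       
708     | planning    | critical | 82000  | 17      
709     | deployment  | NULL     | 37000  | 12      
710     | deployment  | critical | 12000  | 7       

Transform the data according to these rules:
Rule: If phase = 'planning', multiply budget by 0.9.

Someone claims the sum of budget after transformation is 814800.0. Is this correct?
Yes, the result is correct.

Step 1: Calculate the correct sum after transformation
Step 2: Apply multiplier 0.9 to records where phase = 'planning'
Step 3: Correct result = 814800.0
Step 4: Claimed result = 814800.0
Step 5: 814800.0 = 814800.0 ✓
Conclusion: The claimed result is correct.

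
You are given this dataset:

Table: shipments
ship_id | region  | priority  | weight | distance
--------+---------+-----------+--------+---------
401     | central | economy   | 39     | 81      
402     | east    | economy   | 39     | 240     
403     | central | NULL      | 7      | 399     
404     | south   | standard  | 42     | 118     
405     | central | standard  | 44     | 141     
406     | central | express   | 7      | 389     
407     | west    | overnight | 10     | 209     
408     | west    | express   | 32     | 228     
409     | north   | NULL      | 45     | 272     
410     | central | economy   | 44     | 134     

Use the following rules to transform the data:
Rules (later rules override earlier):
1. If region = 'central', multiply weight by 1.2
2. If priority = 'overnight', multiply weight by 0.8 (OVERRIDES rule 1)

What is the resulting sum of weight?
335.2

Step 1: Rule 2 takes priority for records with priority = 'overnight'
  - 1 records: 10 × 0.8 = 8.0
Step 2: Rule 1 applies to remaining records with region = 'central'
  - 5 records: 141 × 1.2 = 169.2
Step 3: Other records unchanged: 158
Step 4: Final sum = 8.0 + 169.2 + 158 = 335.2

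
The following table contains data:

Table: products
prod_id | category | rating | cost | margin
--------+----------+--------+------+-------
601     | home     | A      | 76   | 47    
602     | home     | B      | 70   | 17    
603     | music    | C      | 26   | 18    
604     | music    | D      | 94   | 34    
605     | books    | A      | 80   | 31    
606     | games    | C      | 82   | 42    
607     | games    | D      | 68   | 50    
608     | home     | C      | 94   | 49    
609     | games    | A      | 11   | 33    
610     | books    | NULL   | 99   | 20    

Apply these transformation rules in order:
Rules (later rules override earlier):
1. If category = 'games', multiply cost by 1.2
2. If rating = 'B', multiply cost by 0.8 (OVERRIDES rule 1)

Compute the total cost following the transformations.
718.2

Step 1: Rule 2 takes priority for records with rating = 'B'
  - 1 records: 70 × 0.8 = 56.0
Step 2: Rule 1 applies to remaining records with category = 'games'
  - 3 records: 161 × 1.2 = 193.2
Step 3: Other records unchanged: 469
Step 4: Final sum = 56.0 + 193.2 + 469 = 718.2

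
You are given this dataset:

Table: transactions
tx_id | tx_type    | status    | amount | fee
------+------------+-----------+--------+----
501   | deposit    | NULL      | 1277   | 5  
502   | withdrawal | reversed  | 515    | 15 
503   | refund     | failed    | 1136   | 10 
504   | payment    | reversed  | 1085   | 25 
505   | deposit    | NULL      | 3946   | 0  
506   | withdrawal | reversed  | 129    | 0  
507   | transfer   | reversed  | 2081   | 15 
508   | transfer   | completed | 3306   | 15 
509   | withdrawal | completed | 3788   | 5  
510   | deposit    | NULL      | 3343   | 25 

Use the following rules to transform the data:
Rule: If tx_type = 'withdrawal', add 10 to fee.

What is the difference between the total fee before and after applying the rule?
30

Step 1: Original sum of fee = 115
Step 2: 3 records have tx_type = 'withdrawal'
Step 3: Each affected record changes by 10
Step 4: Total change = 3 × 10 = 30
Step 5: New sum = 115 + 30 = 145
Step 6: Difference = |145 - 115| = 30
        (Sum increased by 30)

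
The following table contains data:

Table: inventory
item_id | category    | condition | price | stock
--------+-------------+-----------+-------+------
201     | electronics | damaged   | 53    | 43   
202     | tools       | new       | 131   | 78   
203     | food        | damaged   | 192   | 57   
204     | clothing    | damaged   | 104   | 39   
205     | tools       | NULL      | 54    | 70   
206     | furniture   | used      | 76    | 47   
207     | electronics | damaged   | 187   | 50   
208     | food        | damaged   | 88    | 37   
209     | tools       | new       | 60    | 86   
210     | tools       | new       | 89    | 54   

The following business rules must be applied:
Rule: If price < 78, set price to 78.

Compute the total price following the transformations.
1103

Step 1: 4 records have price < 78
Step 2: These records originally summed to 243
Step 3: After setting to minimum: 4 × 78 = 312
Step 4: Unaffected records sum: 791
Step 5: Final sum = 312 + 791 = 1103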